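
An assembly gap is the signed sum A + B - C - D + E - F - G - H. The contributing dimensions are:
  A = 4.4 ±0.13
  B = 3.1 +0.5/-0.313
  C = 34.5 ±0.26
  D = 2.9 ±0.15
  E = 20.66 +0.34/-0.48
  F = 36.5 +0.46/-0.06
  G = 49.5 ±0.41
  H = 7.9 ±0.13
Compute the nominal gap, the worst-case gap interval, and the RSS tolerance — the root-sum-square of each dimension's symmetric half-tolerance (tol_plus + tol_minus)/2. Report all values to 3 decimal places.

Stack each dimension's contribution:
  +A: nom +4.400 → Σnom=4.400; wc +0.130/-0.130 → slack +0.130/-0.130; half-tol=0.130, Σhalf²=0.016900
  +B: nom +3.100 → Σnom=7.500; wc +0.500/-0.313 → slack +0.630/-0.443; half-tol=0.406, Σhalf²=0.182142
  -C: nom -34.500 → Σnom=-27.000; wc +0.260/-0.260 → slack +0.890/-0.703; half-tol=0.260, Σhalf²=0.249742
  -D: nom -2.900 → Σnom=-29.900; wc +0.150/-0.150 → slack +1.040/-0.853; half-tol=0.150, Σhalf²=0.272242
  +E: nom +20.660 → Σnom=-9.240; wc +0.340/-0.480 → slack +1.380/-1.333; half-tol=0.410, Σhalf²=0.440342
  -F: nom -36.500 → Σnom=-45.740; wc +0.060/-0.460 → slack +1.440/-1.793; half-tol=0.260, Σhalf²=0.507942
  -G: nom -49.500 → Σnom=-95.240; wc +0.410/-0.410 → slack +1.850/-2.203; half-tol=0.410, Σhalf²=0.676042
  -H: nom -7.900 → Σnom=-103.140; wc +0.130/-0.130 → slack +1.980/-2.333; half-tol=0.130, Σhalf²=0.692942
Nominal = -103.140. Worst-case = [-103.140 - 2.333, -103.140 + 1.980] = [-105.473, -101.160]. RSS = √0.692942 = 0.832.

nominal=-103.140 wc=[-105.473,-101.160] rss=0.832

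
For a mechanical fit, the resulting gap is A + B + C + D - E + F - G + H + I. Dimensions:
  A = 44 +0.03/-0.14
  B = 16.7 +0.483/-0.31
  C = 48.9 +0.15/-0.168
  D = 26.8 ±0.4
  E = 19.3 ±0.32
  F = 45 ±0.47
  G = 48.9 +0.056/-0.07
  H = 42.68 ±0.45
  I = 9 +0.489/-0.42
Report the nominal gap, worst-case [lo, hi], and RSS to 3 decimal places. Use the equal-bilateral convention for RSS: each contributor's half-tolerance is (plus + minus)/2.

nominal=164.880 wc=[162.146,167.742] rss=1.042

Stack each dimension's contribution:
  +A: nom +44.000 → Σnom=44.000; wc +0.030/-0.140 → slack +0.030/-0.140; half-tol=0.085, Σhalf²=0.007225
  +B: nom +16.700 → Σnom=60.700; wc +0.483/-0.310 → slack +0.513/-0.450; half-tol=0.396, Σhalf²=0.164437
  +C: nom +48.900 → Σnom=109.600; wc +0.150/-0.168 → slack +0.663/-0.618; half-tol=0.159, Σhalf²=0.189718
  +D: nom +26.800 → Σnom=136.400; wc +0.400/-0.400 → slack +1.063/-1.018; half-tol=0.400, Σhalf²=0.349718
  -E: nom -19.300 → Σnom=117.100; wc +0.320/-0.320 → slack +1.383/-1.338; half-tol=0.320, Σhalf²=0.452118
  +F: nom +45.000 → Σnom=162.100; wc +0.470/-0.470 → slack +1.853/-1.808; half-tol=0.470, Σhalf²=0.673018
  -G: nom -48.900 → Σnom=113.200; wc +0.070/-0.056 → slack +1.923/-1.864; half-tol=0.063, Σhalf²=0.676987
  +H: nom +42.680 → Σnom=155.880; wc +0.450/-0.450 → slack +2.373/-2.314; half-tol=0.450, Σhalf²=0.879487
  +I: nom +9.000 → Σnom=164.880; wc +0.489/-0.420 → slack +2.862/-2.734; half-tol=0.455, Σhalf²=1.086057
Nominal = 164.880. Worst-case = [164.880 - 2.734, 164.880 + 2.862] = [162.146, 167.742]. RSS = √1.086057 = 1.042.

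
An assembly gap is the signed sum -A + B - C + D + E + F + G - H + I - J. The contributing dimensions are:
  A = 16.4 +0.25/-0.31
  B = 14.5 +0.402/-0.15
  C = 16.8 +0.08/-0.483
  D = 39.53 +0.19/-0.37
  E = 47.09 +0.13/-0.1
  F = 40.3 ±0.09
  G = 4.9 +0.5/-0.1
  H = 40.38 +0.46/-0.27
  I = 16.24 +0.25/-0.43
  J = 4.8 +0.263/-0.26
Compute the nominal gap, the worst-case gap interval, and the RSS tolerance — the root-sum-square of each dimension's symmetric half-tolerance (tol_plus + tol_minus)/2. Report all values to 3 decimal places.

nominal=84.180 wc=[81.887,87.065] rss=0.861

Stack each dimension's contribution:
  -A: nom -16.400 → Σnom=-16.400; wc +0.310/-0.250 → slack +0.310/-0.250; half-tol=0.280, Σhalf²=0.078400
  +B: nom +14.500 → Σnom=-1.900; wc +0.402/-0.150 → slack +0.712/-0.400; half-tol=0.276, Σhalf²=0.154576
  -C: nom -16.800 → Σnom=-18.700; wc +0.483/-0.080 → slack +1.195/-0.480; half-tol=0.281, Σhalf²=0.233818
  +D: nom +39.530 → Σnom=20.830; wc +0.190/-0.370 → slack +1.385/-0.850; half-tol=0.280, Σhalf²=0.312218
  +E: nom +47.090 → Σnom=67.920; wc +0.130/-0.100 → slack +1.515/-0.950; half-tol=0.115, Σhalf²=0.325443
  +F: nom +40.300 → Σnom=108.220; wc +0.090/-0.090 → slack +1.605/-1.040; half-tol=0.090, Σhalf²=0.333543
  +G: nom +4.900 → Σnom=113.120; wc +0.500/-0.100 → slack +2.105/-1.140; half-tol=0.300, Σhalf²=0.423543
  -H: nom -40.380 → Σnom=72.740; wc +0.270/-0.460 → slack +2.375/-1.600; half-tol=0.365, Σhalf²=0.556768
  +I: nom +16.240 → Σnom=88.980; wc +0.250/-0.430 → slack +2.625/-2.030; half-tol=0.340, Σhalf²=0.672368
  -J: nom -4.800 → Σnom=84.180; wc +0.260/-0.263 → slack +2.885/-2.293; half-tol=0.262, Σhalf²=0.740750
Nominal = 84.180. Worst-case = [84.180 - 2.293, 84.180 + 2.885] = [81.887, 87.065]. RSS = √0.740750 = 0.861.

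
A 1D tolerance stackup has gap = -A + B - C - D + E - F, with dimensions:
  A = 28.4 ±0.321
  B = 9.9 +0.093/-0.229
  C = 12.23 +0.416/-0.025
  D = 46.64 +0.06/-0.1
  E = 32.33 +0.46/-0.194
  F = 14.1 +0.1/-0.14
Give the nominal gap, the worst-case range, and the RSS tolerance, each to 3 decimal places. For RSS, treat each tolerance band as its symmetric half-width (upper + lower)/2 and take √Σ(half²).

Stack each dimension's contribution:
  -A: nom -28.400 → Σnom=-28.400; wc +0.321/-0.321 → slack +0.321/-0.321; half-tol=0.321, Σhalf²=0.103041
  +B: nom +9.900 → Σnom=-18.500; wc +0.093/-0.229 → slack +0.414/-0.550; half-tol=0.161, Σhalf²=0.128962
  -C: nom -12.230 → Σnom=-30.730; wc +0.025/-0.416 → slack +0.439/-0.966; half-tol=0.221, Σhalf²=0.177582
  -D: nom -46.640 → Σnom=-77.370; wc +0.100/-0.060 → slack +0.539/-1.026; half-tol=0.080, Σhalf²=0.183982
  +E: nom +32.330 → Σnom=-45.040; wc +0.460/-0.194 → slack +0.999/-1.220; half-tol=0.327, Σhalf²=0.290911
  -F: nom -14.100 → Σnom=-59.140; wc +0.140/-0.100 → slack +1.139/-1.320; half-tol=0.120, Σhalf²=0.305311
Nominal = -59.140. Worst-case = [-59.140 - 1.320, -59.140 + 1.139] = [-60.460, -58.001]. RSS = √0.305311 = 0.553.

nominal=-59.140 wc=[-60.460,-58.001] rss=0.553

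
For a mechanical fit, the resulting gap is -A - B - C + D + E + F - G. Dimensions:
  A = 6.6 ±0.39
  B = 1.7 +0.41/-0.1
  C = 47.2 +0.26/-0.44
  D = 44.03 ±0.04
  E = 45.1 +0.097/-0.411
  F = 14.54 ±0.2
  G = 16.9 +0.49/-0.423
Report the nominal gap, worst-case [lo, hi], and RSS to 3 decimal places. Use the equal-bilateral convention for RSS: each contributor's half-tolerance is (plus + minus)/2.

Stack each dimension's contribution:
  -A: nom -6.600 → Σnom=-6.600; wc +0.390/-0.390 → slack +0.390/-0.390; half-tol=0.390, Σhalf²=0.152100
  -B: nom -1.700 → Σnom=-8.300; wc +0.100/-0.410 → slack +0.490/-0.800; half-tol=0.255, Σhalf²=0.217125
  -C: nom -47.200 → Σnom=-55.500; wc +0.440/-0.260 → slack +0.930/-1.060; half-tol=0.350, Σhalf²=0.339625
  +D: nom +44.030 → Σnom=-11.470; wc +0.040/-0.040 → slack +0.970/-1.100; half-tol=0.040, Σhalf²=0.341225
  +E: nom +45.100 → Σnom=33.630; wc +0.097/-0.411 → slack +1.067/-1.511; half-tol=0.254, Σhalf²=0.405741
  +F: nom +14.540 → Σnom=48.170; wc +0.200/-0.200 → slack +1.267/-1.711; half-tol=0.200, Σhalf²=0.445741
  -G: nom -16.900 → Σnom=31.270; wc +0.423/-0.490 → slack +1.690/-2.201; half-tol=0.457, Σhalf²=0.654133
Nominal = 31.270. Worst-case = [31.270 - 2.201, 31.270 + 1.690] = [29.069, 32.960]. RSS = √0.654133 = 0.809.

nominal=31.270 wc=[29.069,32.960] rss=0.809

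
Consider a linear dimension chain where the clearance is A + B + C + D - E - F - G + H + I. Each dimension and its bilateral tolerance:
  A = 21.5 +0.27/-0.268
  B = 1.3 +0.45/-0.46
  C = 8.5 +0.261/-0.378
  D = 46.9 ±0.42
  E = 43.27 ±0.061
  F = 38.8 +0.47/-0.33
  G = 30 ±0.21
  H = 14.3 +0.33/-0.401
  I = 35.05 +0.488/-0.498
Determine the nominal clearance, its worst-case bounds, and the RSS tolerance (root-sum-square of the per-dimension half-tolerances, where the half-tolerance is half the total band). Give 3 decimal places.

nominal=15.480 wc=[12.314,18.300] rss=1.069

Stack each dimension's contribution:
  +A: nom +21.500 → Σnom=21.500; wc +0.270/-0.268 → slack +0.270/-0.268; half-tol=0.269, Σhalf²=0.072361
  +B: nom +1.300 → Σnom=22.800; wc +0.450/-0.460 → slack +0.720/-0.728; half-tol=0.455, Σhalf²=0.279386
  +C: nom +8.500 → Σnom=31.300; wc +0.261/-0.378 → slack +0.981/-1.106; half-tol=0.320, Σhalf²=0.381466
  +D: nom +46.900 → Σnom=78.200; wc +0.420/-0.420 → slack +1.401/-1.526; half-tol=0.420, Σhalf²=0.557866
  -E: nom -43.270 → Σnom=34.930; wc +0.061/-0.061 → slack +1.462/-1.587; half-tol=0.061, Σhalf²=0.561587
  -F: nom -38.800 → Σnom=-3.870; wc +0.330/-0.470 → slack +1.792/-2.057; half-tol=0.400, Σhalf²=0.721587
  -G: nom -30.000 → Σnom=-33.870; wc +0.210/-0.210 → slack +2.002/-2.267; half-tol=0.210, Σhalf²=0.765687
  +H: nom +14.300 → Σnom=-19.570; wc +0.330/-0.401 → slack +2.332/-2.668; half-tol=0.366, Σhalf²=0.899278
  +I: nom +35.050 → Σnom=15.480; wc +0.488/-0.498 → slack +2.820/-3.166; half-tol=0.493, Σhalf²=1.142327
Nominal = 15.480. Worst-case = [15.480 - 3.166, 15.480 + 2.820] = [12.314, 18.300]. RSS = √1.142327 = 1.069.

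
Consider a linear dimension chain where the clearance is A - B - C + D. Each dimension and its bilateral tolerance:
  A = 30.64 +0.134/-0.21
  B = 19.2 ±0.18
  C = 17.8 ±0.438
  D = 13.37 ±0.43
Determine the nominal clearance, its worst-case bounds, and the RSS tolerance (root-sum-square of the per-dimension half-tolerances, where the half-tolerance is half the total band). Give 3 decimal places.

Stack each dimension's contribution:
  +A: nom +30.640 → Σnom=30.640; wc +0.134/-0.210 → slack +0.134/-0.210; half-tol=0.172, Σhalf²=0.029584
  -B: nom -19.200 → Σnom=11.440; wc +0.180/-0.180 → slack +0.314/-0.390; half-tol=0.180, Σhalf²=0.061984
  -C: nom -17.800 → Σnom=-6.360; wc +0.438/-0.438 → slack +0.752/-0.828; half-tol=0.438, Σhalf²=0.253828
  +D: nom +13.370 → Σnom=7.010; wc +0.430/-0.430 → slack +1.182/-1.258; half-tol=0.430, Σhalf²=0.438728
Nominal = 7.010. Worst-case = [7.010 - 1.258, 7.010 + 1.182] = [5.752, 8.192]. RSS = √0.438728 = 0.662.

nominal=7.010 wc=[5.752,8.192] rss=0.662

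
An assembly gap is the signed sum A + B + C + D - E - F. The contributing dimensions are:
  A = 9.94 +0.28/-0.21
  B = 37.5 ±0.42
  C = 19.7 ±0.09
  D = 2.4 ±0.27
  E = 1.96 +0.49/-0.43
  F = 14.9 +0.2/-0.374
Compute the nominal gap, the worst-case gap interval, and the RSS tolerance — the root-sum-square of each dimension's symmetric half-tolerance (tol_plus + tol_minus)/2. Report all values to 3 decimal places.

nominal=52.680 wc=[51.000,54.544] rss=0.782

Stack each dimension's contribution:
  +A: nom +9.940 → Σnom=9.940; wc +0.280/-0.210 → slack +0.280/-0.210; half-tol=0.245, Σhalf²=0.060025
  +B: nom +37.500 → Σnom=47.440; wc +0.420/-0.420 → slack +0.700/-0.630; half-tol=0.420, Σhalf²=0.236425
  +C: nom +19.700 → Σnom=67.140; wc +0.090/-0.090 → slack +0.790/-0.720; half-tol=0.090, Σhalf²=0.244525
  +D: nom +2.400 → Σnom=69.540; wc +0.270/-0.270 → slack +1.060/-0.990; half-tol=0.270, Σhalf²=0.317425
  -E: nom -1.960 → Σnom=67.580; wc +0.430/-0.490 → slack +1.490/-1.480; half-tol=0.460, Σhalf²=0.529025
  -F: nom -14.900 → Σnom=52.680; wc +0.374/-0.200 → slack +1.864/-1.680; half-tol=0.287, Σhalf²=0.611394
Nominal = 52.680. Worst-case = [52.680 - 1.680, 52.680 + 1.864] = [51.000, 54.544]. RSS = √0.611394 = 0.782.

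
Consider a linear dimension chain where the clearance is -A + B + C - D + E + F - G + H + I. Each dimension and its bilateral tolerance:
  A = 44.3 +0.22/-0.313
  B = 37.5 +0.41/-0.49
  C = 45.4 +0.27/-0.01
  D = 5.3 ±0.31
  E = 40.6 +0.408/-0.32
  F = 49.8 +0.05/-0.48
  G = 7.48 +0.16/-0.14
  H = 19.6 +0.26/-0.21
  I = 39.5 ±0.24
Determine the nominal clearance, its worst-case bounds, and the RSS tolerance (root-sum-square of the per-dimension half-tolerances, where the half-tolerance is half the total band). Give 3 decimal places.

nominal=175.320 wc=[172.880,177.721] rss=0.853

Stack each dimension's contribution:
  -A: nom -44.300 → Σnom=-44.300; wc +0.313/-0.220 → slack +0.313/-0.220; half-tol=0.267, Σhalf²=0.071022
  +B: nom +37.500 → Σnom=-6.800; wc +0.410/-0.490 → slack +0.723/-0.710; half-tol=0.450, Σhalf²=0.273522
  +C: nom +45.400 → Σnom=38.600; wc +0.270/-0.010 → slack +0.993/-0.720; half-tol=0.140, Σhalf²=0.293122
  -D: nom -5.300 → Σnom=33.300; wc +0.310/-0.310 → slack +1.303/-1.030; half-tol=0.310, Σhalf²=0.389222
  +E: nom +40.600 → Σnom=73.900; wc +0.408/-0.320 → slack +1.711/-1.350; half-tol=0.364, Σhalf²=0.521718
  +F: nom +49.800 → Σnom=123.700; wc +0.050/-0.480 → slack +1.761/-1.830; half-tol=0.265, Σhalf²=0.591943
  -G: nom -7.480 → Σnom=116.220; wc +0.140/-0.160 → slack +1.901/-1.990; half-tol=0.150, Σhalf²=0.614443
  +H: nom +19.600 → Σnom=135.820; wc +0.260/-0.210 → slack +2.161/-2.200; half-tol=0.235, Σhalf²=0.669668
  +I: nom +39.500 → Σnom=175.320; wc +0.240/-0.240 → slack +2.401/-2.440; half-tol=0.240, Σhalf²=0.727268
Nominal = 175.320. Worst-case = [175.320 - 2.440, 175.320 + 2.401] = [172.880, 177.721]. RSS = √0.727268 = 0.853.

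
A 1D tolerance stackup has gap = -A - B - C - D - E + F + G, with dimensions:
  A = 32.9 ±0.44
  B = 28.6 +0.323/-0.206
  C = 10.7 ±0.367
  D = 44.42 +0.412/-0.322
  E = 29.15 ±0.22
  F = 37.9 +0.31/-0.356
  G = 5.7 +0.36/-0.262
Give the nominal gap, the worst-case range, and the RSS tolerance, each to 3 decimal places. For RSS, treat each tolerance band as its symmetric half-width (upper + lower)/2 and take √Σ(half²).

Stack each dimension's contribution:
  -A: nom -32.900 → Σnom=-32.900; wc +0.440/-0.440 → slack +0.440/-0.440; half-tol=0.440, Σhalf²=0.193600
  -B: nom -28.600 → Σnom=-61.500; wc +0.206/-0.323 → slack +0.646/-0.763; half-tol=0.265, Σhalf²=0.263560
  -C: nom -10.700 → Σnom=-72.200; wc +0.367/-0.367 → slack +1.013/-1.130; half-tol=0.367, Σhalf²=0.398249
  -D: nom -44.420 → Σnom=-116.620; wc +0.322/-0.412 → slack +1.335/-1.542; half-tol=0.367, Σhalf²=0.532938
  -E: nom -29.150 → Σnom=-145.770; wc +0.220/-0.220 → slack +1.555/-1.762; half-tol=0.220, Σhalf²=0.581338
  +F: nom +37.900 → Σnom=-107.870; wc +0.310/-0.356 → slack +1.865/-2.118; half-tol=0.333, Σhalf²=0.692227
  +G: nom +5.700 → Σnom=-102.170; wc +0.360/-0.262 → slack +2.225/-2.380; half-tol=0.311, Σhalf²=0.788948
Nominal = -102.170. Worst-case = [-102.170 - 2.380, -102.170 + 2.225] = [-104.550, -99.945]. RSS = √0.788948 = 0.888.

nominal=-102.170 wc=[-104.550,-99.945] rss=0.888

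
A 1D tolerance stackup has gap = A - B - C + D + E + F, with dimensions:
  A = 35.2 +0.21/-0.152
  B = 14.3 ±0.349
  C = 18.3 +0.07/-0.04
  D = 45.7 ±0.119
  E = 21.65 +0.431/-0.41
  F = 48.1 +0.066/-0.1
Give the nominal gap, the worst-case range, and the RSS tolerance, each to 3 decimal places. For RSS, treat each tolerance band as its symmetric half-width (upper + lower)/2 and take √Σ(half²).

Stack each dimension's contribution:
  +A: nom +35.200 → Σnom=35.200; wc +0.210/-0.152 → slack +0.210/-0.152; half-tol=0.181, Σhalf²=0.032761
  -B: nom -14.300 → Σnom=20.900; wc +0.349/-0.349 → slack +0.559/-0.501; half-tol=0.349, Σhalf²=0.154562
  -C: nom -18.300 → Σnom=2.600; wc +0.040/-0.070 → slack +0.599/-0.571; half-tol=0.055, Σhalf²=0.157587
  +D: nom +45.700 → Σnom=48.300; wc +0.119/-0.119 → slack +0.718/-0.690; half-tol=0.119, Σhalf²=0.171748
  +E: nom +21.650 → Σnom=69.950; wc +0.431/-0.410 → slack +1.149/-1.100; half-tol=0.420, Σhalf²=0.348568
  +F: nom +48.100 → Σnom=118.050; wc +0.066/-0.100 → slack +1.215/-1.200; half-tol=0.083, Σhalf²=0.355457
Nominal = 118.050. Worst-case = [118.050 - 1.200, 118.050 + 1.215] = [116.850, 119.265]. RSS = √0.355457 = 0.596.

nominal=118.050 wc=[116.850,119.265] rss=0.596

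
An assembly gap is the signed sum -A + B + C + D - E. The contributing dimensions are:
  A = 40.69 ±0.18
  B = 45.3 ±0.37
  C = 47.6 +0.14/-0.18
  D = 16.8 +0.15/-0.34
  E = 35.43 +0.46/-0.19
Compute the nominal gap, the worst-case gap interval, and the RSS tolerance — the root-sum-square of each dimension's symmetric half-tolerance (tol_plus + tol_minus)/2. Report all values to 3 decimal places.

Stack each dimension's contribution:
  -A: nom -40.690 → Σnom=-40.690; wc +0.180/-0.180 → slack +0.180/-0.180; half-tol=0.180, Σhalf²=0.032400
  +B: nom +45.300 → Σnom=4.610; wc +0.370/-0.370 → slack +0.550/-0.550; half-tol=0.370, Σhalf²=0.169300
  +C: nom +47.600 → Σnom=52.210; wc +0.140/-0.180 → slack +0.690/-0.730; half-tol=0.160, Σhalf²=0.194900
  +D: nom +16.800 → Σnom=69.010; wc +0.150/-0.340 → slack +0.840/-1.070; half-tol=0.245, Σhalf²=0.254925
  -E: nom -35.430 → Σnom=33.580; wc +0.190/-0.460 → slack +1.030/-1.530; half-tol=0.325, Σhalf²=0.360550
Nominal = 33.580. Worst-case = [33.580 - 1.530, 33.580 + 1.030] = [32.050, 34.610]. RSS = √0.360550 = 0.600.

nominal=33.580 wc=[32.050,34.610] rss=0.600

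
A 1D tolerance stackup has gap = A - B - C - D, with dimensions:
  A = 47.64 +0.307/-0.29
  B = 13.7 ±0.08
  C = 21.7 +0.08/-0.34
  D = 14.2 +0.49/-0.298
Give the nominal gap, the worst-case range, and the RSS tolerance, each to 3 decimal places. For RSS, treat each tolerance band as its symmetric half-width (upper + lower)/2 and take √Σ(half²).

Stack each dimension's contribution:
  +A: nom +47.640 → Σnom=47.640; wc +0.307/-0.290 → slack +0.307/-0.290; half-tol=0.298, Σhalf²=0.089102
  -B: nom -13.700 → Σnom=33.940; wc +0.080/-0.080 → slack +0.387/-0.370; half-tol=0.080, Σhalf²=0.095502
  -C: nom -21.700 → Σnom=12.240; wc +0.340/-0.080 → slack +0.727/-0.450; half-tol=0.210, Σhalf²=0.139602
  -D: nom -14.200 → Σnom=-1.960; wc +0.298/-0.490 → slack +1.025/-0.940; half-tol=0.394, Σhalf²=0.294838
Nominal = -1.960. Worst-case = [-1.960 - 0.940, -1.960 + 1.025] = [-2.900, -0.935]. RSS = √0.294838 = 0.543.

nominal=-1.960 wc=[-2.900,-0.935] rss=0.543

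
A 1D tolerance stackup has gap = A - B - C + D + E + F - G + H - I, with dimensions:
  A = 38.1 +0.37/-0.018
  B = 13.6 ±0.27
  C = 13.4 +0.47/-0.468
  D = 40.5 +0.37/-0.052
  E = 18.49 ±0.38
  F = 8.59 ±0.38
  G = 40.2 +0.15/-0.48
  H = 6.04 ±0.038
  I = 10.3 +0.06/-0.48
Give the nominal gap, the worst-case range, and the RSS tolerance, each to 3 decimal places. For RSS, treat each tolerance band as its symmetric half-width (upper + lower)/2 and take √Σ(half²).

Stack each dimension's contribution:
  +A: nom +38.100 → Σnom=38.100; wc +0.370/-0.018 → slack +0.370/-0.018; half-tol=0.194, Σhalf²=0.037636
  -B: nom -13.600 → Σnom=24.500; wc +0.270/-0.270 → slack +0.640/-0.288; half-tol=0.270, Σhalf²=0.110536
  -C: nom -13.400 → Σnom=11.100; wc +0.468/-0.470 → slack +1.108/-0.758; half-tol=0.469, Σhalf²=0.330497
  +D: nom +40.500 → Σnom=51.600; wc +0.370/-0.052 → slack +1.478/-0.810; half-tol=0.211, Σhalf²=0.375018
  +E: nom +18.490 → Σnom=70.090; wc +0.380/-0.380 → slack +1.858/-1.190; half-tol=0.380, Σhalf²=0.519418
  +F: nom +8.590 → Σnom=78.680; wc +0.380/-0.380 → slack +2.238/-1.570; half-tol=0.380, Σhalf²=0.663818
  -G: nom -40.200 → Σnom=38.480; wc +0.480/-0.150 → slack +2.718/-1.720; half-tol=0.315, Σhalf²=0.763043
  +H: nom +6.040 → Σnom=44.520; wc +0.038/-0.038 → slack +2.756/-1.758; half-tol=0.038, Σhalf²=0.764487
  -I: nom -10.300 → Σnom=34.220; wc +0.480/-0.060 → slack +3.236/-1.818; half-tol=0.270, Σhalf²=0.837387
Nominal = 34.220. Worst-case = [34.220 - 1.818, 34.220 + 3.236] = [32.402, 37.456]. RSS = √0.837387 = 0.915.

nominal=34.220 wc=[32.402,37.456] rss=0.915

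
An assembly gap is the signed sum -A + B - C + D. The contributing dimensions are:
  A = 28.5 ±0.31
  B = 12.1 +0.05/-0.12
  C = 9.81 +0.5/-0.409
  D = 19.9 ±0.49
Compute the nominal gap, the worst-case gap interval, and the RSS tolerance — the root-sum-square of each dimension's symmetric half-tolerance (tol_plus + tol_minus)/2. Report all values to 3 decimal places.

Stack each dimension's contribution:
  -A: nom -28.500 → Σnom=-28.500; wc +0.310/-0.310 → slack +0.310/-0.310; half-tol=0.310, Σhalf²=0.096100
  +B: nom +12.100 → Σnom=-16.400; wc +0.050/-0.120 → slack +0.360/-0.430; half-tol=0.085, Σhalf²=0.103325
  -C: nom -9.810 → Σnom=-26.210; wc +0.409/-0.500 → slack +0.769/-0.930; half-tol=0.455, Σhalf²=0.309895
  +D: nom +19.900 → Σnom=-6.310; wc +0.490/-0.490 → slack +1.259/-1.420; half-tol=0.490, Σhalf²=0.549995
Nominal = -6.310. Worst-case = [-6.310 - 1.420, -6.310 + 1.259] = [-7.730, -5.051]. RSS = √0.549995 = 0.742.

nominal=-6.310 wc=[-7.730,-5.051] rss=0.742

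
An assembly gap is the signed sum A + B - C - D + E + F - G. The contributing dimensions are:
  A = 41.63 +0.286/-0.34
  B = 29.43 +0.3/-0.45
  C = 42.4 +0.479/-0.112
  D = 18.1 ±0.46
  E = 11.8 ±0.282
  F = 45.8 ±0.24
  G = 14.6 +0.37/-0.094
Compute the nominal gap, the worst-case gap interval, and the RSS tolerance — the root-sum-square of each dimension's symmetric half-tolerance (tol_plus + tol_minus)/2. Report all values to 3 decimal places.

Stack each dimension's contribution:
  +A: nom +41.630 → Σnom=41.630; wc +0.286/-0.340 → slack +0.286/-0.340; half-tol=0.313, Σhalf²=0.097969
  +B: nom +29.430 → Σnom=71.060; wc +0.300/-0.450 → slack +0.586/-0.790; half-tol=0.375, Σhalf²=0.238594
  -C: nom -42.400 → Σnom=28.660; wc +0.112/-0.479 → slack +0.698/-1.269; half-tol=0.295, Σhalf²=0.325914
  -D: nom -18.100 → Σnom=10.560; wc +0.460/-0.460 → slack +1.158/-1.729; half-tol=0.460, Σhalf²=0.537514
  +E: nom +11.800 → Σnom=22.360; wc +0.282/-0.282 → slack +1.440/-2.011; half-tol=0.282, Σhalf²=0.617038
  +F: nom +45.800 → Σnom=68.160; wc +0.240/-0.240 → slack +1.680/-2.251; half-tol=0.240, Σhalf²=0.674638
  -G: nom -14.600 → Σnom=53.560; wc +0.094/-0.370 → slack +1.774/-2.621; half-tol=0.232, Σhalf²=0.728462
Nominal = 53.560. Worst-case = [53.560 - 2.621, 53.560 + 1.774] = [50.939, 55.334]. RSS = √0.728462 = 0.854.

nominal=53.560 wc=[50.939,55.334] rss=0.854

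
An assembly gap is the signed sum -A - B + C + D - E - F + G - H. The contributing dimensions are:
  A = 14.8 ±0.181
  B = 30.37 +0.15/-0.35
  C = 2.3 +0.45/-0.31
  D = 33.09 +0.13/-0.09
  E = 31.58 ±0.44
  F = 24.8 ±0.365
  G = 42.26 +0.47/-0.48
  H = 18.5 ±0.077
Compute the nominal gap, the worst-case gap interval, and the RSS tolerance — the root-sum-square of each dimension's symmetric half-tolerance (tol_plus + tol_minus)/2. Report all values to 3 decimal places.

nominal=-42.400 wc=[-44.493,-39.937] rss=0.900

Stack each dimension's contribution:
  -A: nom -14.800 → Σnom=-14.800; wc +0.181/-0.181 → slack +0.181/-0.181; half-tol=0.181, Σhalf²=0.032761
  -B: nom -30.370 → Σnom=-45.170; wc +0.350/-0.150 → slack +0.531/-0.331; half-tol=0.250, Σhalf²=0.095261
  +C: nom +2.300 → Σnom=-42.870; wc +0.450/-0.310 → slack +0.981/-0.641; half-tol=0.380, Σhalf²=0.239661
  +D: nom +33.090 → Σnom=-9.780; wc +0.130/-0.090 → slack +1.111/-0.731; half-tol=0.110, Σhalf²=0.251761
  -E: nom -31.580 → Σnom=-41.360; wc +0.440/-0.440 → slack +1.551/-1.171; half-tol=0.440, Σhalf²=0.445361
  -F: nom -24.800 → Σnom=-66.160; wc +0.365/-0.365 → slack +1.916/-1.536; half-tol=0.365, Σhalf²=0.578586
  +G: nom +42.260 → Σnom=-23.900; wc +0.470/-0.480 → slack +2.386/-2.016; half-tol=0.475, Σhalf²=0.804211
  -H: nom -18.500 → Σnom=-42.400; wc +0.077/-0.077 → slack +2.463/-2.093; half-tol=0.077, Σhalf²=0.810140
Nominal = -42.400. Worst-case = [-42.400 - 2.093, -42.400 + 2.463] = [-44.493, -39.937]. RSS = √0.810140 = 0.900.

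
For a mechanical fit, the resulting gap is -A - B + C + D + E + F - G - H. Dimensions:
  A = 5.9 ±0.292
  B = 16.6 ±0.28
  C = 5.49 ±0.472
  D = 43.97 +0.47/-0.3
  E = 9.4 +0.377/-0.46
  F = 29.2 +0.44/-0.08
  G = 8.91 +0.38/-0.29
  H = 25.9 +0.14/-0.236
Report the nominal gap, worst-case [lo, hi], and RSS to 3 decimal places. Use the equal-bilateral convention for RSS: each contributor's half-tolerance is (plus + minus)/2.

nominal=30.750 wc=[28.346,33.607] rss=0.962

Stack each dimension's contribution:
  -A: nom -5.900 → Σnom=-5.900; wc +0.292/-0.292 → slack +0.292/-0.292; half-tol=0.292, Σhalf²=0.085264
  -B: nom -16.600 → Σnom=-22.500; wc +0.280/-0.280 → slack +0.572/-0.572; half-tol=0.280, Σhalf²=0.163664
  +C: nom +5.490 → Σnom=-17.010; wc +0.472/-0.472 → slack +1.044/-1.044; half-tol=0.472, Σhalf²=0.386448
  +D: nom +43.970 → Σnom=26.960; wc +0.470/-0.300 → slack +1.514/-1.344; half-tol=0.385, Σhalf²=0.534673
  +E: nom +9.400 → Σnom=36.360; wc +0.377/-0.460 → slack +1.891/-1.804; half-tol=0.418, Σhalf²=0.709815
  +F: nom +29.200 → Σnom=65.560; wc +0.440/-0.080 → slack +2.331/-1.884; half-tol=0.260, Σhalf²=0.777415
  -G: nom -8.910 → Σnom=56.650; wc +0.290/-0.380 → slack +2.621/-2.264; half-tol=0.335, Σhalf²=0.889640
  -H: nom -25.900 → Σnom=30.750; wc +0.236/-0.140 → slack +2.857/-2.404; half-tol=0.188, Σhalf²=0.924984
Nominal = 30.750. Worst-case = [30.750 - 2.404, 30.750 + 2.857] = [28.346, 33.607]. RSS = √0.924984 = 0.962.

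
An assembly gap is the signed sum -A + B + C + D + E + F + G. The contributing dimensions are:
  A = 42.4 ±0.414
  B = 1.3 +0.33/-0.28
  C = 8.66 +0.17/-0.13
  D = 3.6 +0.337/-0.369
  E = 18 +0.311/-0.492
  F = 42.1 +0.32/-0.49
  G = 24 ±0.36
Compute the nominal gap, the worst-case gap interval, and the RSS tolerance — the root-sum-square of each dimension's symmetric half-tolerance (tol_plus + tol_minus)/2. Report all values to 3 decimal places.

Stack each dimension's contribution:
  -A: nom -42.400 → Σnom=-42.400; wc +0.414/-0.414 → slack +0.414/-0.414; half-tol=0.414, Σhalf²=0.171396
  +B: nom +1.300 → Σnom=-41.100; wc +0.330/-0.280 → slack +0.744/-0.694; half-tol=0.305, Σhalf²=0.264421
  +C: nom +8.660 → Σnom=-32.440; wc +0.170/-0.130 → slack +0.914/-0.824; half-tol=0.150, Σhalf²=0.286921
  +D: nom +3.600 → Σnom=-28.840; wc +0.337/-0.369 → slack +1.251/-1.193; half-tol=0.353, Σhalf²=0.411530
  +E: nom +18.000 → Σnom=-10.840; wc +0.311/-0.492 → slack +1.562/-1.685; half-tol=0.401, Σhalf²=0.572732
  +F: nom +42.100 → Σnom=31.260; wc +0.320/-0.490 → slack +1.882/-2.175; half-tol=0.405, Σhalf²=0.736757
  +G: nom +24.000 → Σnom=55.260; wc +0.360/-0.360 → slack +2.242/-2.535; half-tol=0.360, Σhalf²=0.866357
Nominal = 55.260. Worst-case = [55.260 - 2.535, 55.260 + 2.242] = [52.725, 57.502]. RSS = √0.866357 = 0.931.

nominal=55.260 wc=[52.725,57.502] rss=0.931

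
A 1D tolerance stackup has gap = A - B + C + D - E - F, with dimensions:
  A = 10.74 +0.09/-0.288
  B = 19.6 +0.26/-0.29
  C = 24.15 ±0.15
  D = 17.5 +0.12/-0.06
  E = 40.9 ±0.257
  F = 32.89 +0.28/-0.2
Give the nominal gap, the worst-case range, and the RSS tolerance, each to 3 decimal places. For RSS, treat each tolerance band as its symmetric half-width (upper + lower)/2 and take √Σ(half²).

nominal=-41.000 wc=[-42.295,-39.893] rss=0.515

Stack each dimension's contribution:
  +A: nom +10.740 → Σnom=10.740; wc +0.090/-0.288 → slack +0.090/-0.288; half-tol=0.189, Σhalf²=0.035721
  -B: nom -19.600 → Σnom=-8.860; wc +0.290/-0.260 → slack +0.380/-0.548; half-tol=0.275, Σhalf²=0.111346
  +C: nom +24.150 → Σnom=15.290; wc +0.150/-0.150 → slack +0.530/-0.698; half-tol=0.150, Σhalf²=0.133846
  +D: nom +17.500 → Σnom=32.790; wc +0.120/-0.060 → slack +0.650/-0.758; half-tol=0.090, Σhalf²=0.141946
  -E: nom -40.900 → Σnom=-8.110; wc +0.257/-0.257 → slack +0.907/-1.015; half-tol=0.257, Σhalf²=0.207995
  -F: nom -32.890 → Σnom=-41.000; wc +0.200/-0.280 → slack +1.107/-1.295; half-tol=0.240, Σhalf²=0.265595
Nominal = -41.000. Worst-case = [-41.000 - 1.295, -41.000 + 1.107] = [-42.295, -39.893]. RSS = √0.265595 = 0.515.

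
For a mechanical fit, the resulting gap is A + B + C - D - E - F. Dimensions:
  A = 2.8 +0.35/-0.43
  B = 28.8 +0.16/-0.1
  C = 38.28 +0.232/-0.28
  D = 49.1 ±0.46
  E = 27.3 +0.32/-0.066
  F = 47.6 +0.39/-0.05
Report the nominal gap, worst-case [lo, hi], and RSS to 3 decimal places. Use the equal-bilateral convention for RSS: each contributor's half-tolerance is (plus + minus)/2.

nominal=-54.120 wc=[-56.100,-52.802] rss=0.729

Stack each dimension's contribution:
  +A: nom +2.800 → Σnom=2.800; wc +0.350/-0.430 → slack +0.350/-0.430; half-tol=0.390, Σhalf²=0.152100
  +B: nom +28.800 → Σnom=31.600; wc +0.160/-0.100 → slack +0.510/-0.530; half-tol=0.130, Σhalf²=0.169000
  +C: nom +38.280 → Σnom=69.880; wc +0.232/-0.280 → slack +0.742/-0.810; half-tol=0.256, Σhalf²=0.234536
  -D: nom -49.100 → Σnom=20.780; wc +0.460/-0.460 → slack +1.202/-1.270; half-tol=0.460, Σhalf²=0.446136
  -E: nom -27.300 → Σnom=-6.520; wc +0.066/-0.320 → slack +1.268/-1.590; half-tol=0.193, Σhalf²=0.483385
  -F: nom -47.600 → Σnom=-54.120; wc +0.050/-0.390 → slack +1.318/-1.980; half-tol=0.220, Σhalf²=0.531785
Nominal = -54.120. Worst-case = [-54.120 - 1.980, -54.120 + 1.318] = [-56.100, -52.802]. RSS = √0.531785 = 0.729.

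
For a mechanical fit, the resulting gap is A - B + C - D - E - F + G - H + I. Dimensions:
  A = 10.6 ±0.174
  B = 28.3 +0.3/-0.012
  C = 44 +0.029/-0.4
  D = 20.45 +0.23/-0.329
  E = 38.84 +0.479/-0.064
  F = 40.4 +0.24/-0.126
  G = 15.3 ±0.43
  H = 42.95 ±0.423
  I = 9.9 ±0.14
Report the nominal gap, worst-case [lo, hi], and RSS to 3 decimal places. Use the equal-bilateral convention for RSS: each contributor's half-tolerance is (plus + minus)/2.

nominal=-91.140 wc=[-93.956,-89.413] rss=0.818

Stack each dimension's contribution:
  +A: nom +10.600 → Σnom=10.600; wc +0.174/-0.174 → slack +0.174/-0.174; half-tol=0.174, Σhalf²=0.030276
  -B: nom -28.300 → Σnom=-17.700; wc +0.012/-0.300 → slack +0.186/-0.474; half-tol=0.156, Σhalf²=0.054612
  +C: nom +44.000 → Σnom=26.300; wc +0.029/-0.400 → slack +0.215/-0.874; half-tol=0.215, Σhalf²=0.100622
  -D: nom -20.450 → Σnom=5.850; wc +0.329/-0.230 → slack +0.544/-1.104; half-tol=0.280, Σhalf²=0.178743
  -E: nom -38.840 → Σnom=-32.990; wc +0.064/-0.479 → slack +0.608/-1.583; half-tol=0.271, Σhalf²=0.252455
  -F: nom -40.400 → Σnom=-73.390; wc +0.126/-0.240 → slack +0.734/-1.823; half-tol=0.183, Σhalf²=0.285944
  +G: nom +15.300 → Σnom=-58.090; wc +0.430/-0.430 → slack +1.164/-2.253; half-tol=0.430, Σhalf²=0.470844
  -H: nom -42.950 → Σnom=-101.040; wc +0.423/-0.423 → slack +1.587/-2.676; half-tol=0.423, Σhalf²=0.649773
  +I: nom +9.900 → Σnom=-91.140; wc +0.140/-0.140 → slack +1.727/-2.816; half-tol=0.140, Σhalf²=0.669373
Nominal = -91.140. Worst-case = [-91.140 - 2.816, -91.140 + 1.727] = [-93.956, -89.413]. RSS = √0.669373 = 0.818.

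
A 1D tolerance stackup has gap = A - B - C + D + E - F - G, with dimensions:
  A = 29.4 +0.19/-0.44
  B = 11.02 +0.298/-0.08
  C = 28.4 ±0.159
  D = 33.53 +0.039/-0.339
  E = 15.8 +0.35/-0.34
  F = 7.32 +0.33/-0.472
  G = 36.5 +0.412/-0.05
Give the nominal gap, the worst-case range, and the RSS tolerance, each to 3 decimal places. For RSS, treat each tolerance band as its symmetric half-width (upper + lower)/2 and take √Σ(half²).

Stack each dimension's contribution:
  +A: nom +29.400 → Σnom=29.400; wc +0.190/-0.440 → slack +0.190/-0.440; half-tol=0.315, Σhalf²=0.099225
  -B: nom -11.020 → Σnom=18.380; wc +0.080/-0.298 → slack +0.270/-0.738; half-tol=0.189, Σhalf²=0.134946
  -C: nom -28.400 → Σnom=-10.020; wc +0.159/-0.159 → slack +0.429/-0.897; half-tol=0.159, Σhalf²=0.160227
  +D: nom +33.530 → Σnom=23.510; wc +0.039/-0.339 → slack +0.468/-1.236; half-tol=0.189, Σhalf²=0.195948
  +E: nom +15.800 → Σnom=39.310; wc +0.350/-0.340 → slack +0.818/-1.576; half-tol=0.345, Σhalf²=0.314973
  -F: nom -7.320 → Σnom=31.990; wc +0.472/-0.330 → slack +1.290/-1.906; half-tol=0.401, Σhalf²=0.475774
  -G: nom -36.500 → Σnom=-4.510; wc +0.050/-0.412 → slack +1.340/-2.318; half-tol=0.231, Σhalf²=0.529135
Nominal = -4.510. Worst-case = [-4.510 - 2.318, -4.510 + 1.340] = [-6.828, -3.170]. RSS = √0.529135 = 0.727.

nominal=-4.510 wc=[-6.828,-3.170] rss=0.727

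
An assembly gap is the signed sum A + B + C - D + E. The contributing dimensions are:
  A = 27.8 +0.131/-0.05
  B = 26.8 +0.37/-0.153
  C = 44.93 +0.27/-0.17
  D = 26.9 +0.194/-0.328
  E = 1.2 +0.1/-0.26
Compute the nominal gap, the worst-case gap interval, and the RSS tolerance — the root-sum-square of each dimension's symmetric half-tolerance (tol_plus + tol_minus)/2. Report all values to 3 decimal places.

nominal=73.830 wc=[73.003,75.029] rss=0.475

Stack each dimension's contribution:
  +A: nom +27.800 → Σnom=27.800; wc +0.131/-0.050 → slack +0.131/-0.050; half-tol=0.090, Σhalf²=0.008190
  +B: nom +26.800 → Σnom=54.600; wc +0.370/-0.153 → slack +0.501/-0.203; half-tol=0.262, Σhalf²=0.076573
  +C: nom +44.930 → Σnom=99.530; wc +0.270/-0.170 → slack +0.771/-0.373; half-tol=0.220, Σhalf²=0.124973
  -D: nom -26.900 → Σnom=72.630; wc +0.328/-0.194 → slack +1.099/-0.567; half-tol=0.261, Σhalf²=0.193094
  +E: nom +1.200 → Σnom=73.830; wc +0.100/-0.260 → slack +1.199/-0.827; half-tol=0.180, Σhalf²=0.225494
Nominal = 73.830. Worst-case = [73.830 - 0.827, 73.830 + 1.199] = [73.003, 75.029]. RSS = √0.225494 = 0.475.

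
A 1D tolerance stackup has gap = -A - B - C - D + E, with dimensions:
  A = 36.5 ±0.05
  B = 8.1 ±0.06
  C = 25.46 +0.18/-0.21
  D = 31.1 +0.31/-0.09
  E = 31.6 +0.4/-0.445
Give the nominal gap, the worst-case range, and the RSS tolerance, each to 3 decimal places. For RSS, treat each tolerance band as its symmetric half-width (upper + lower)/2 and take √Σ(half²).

nominal=-69.560 wc=[-70.605,-68.750] rss=0.512

Stack each dimension's contribution:
  -A: nom -36.500 → Σnom=-36.500; wc +0.050/-0.050 → slack +0.050/-0.050; half-tol=0.050, Σhalf²=0.002500
  -B: nom -8.100 → Σnom=-44.600; wc +0.060/-0.060 → slack +0.110/-0.110; half-tol=0.060, Σhalf²=0.006100
  -C: nom -25.460 → Σnom=-70.060; wc +0.210/-0.180 → slack +0.320/-0.290; half-tol=0.195, Σhalf²=0.044125
  -D: nom -31.100 → Σnom=-101.160; wc +0.090/-0.310 → slack +0.410/-0.600; half-tol=0.200, Σhalf²=0.084125
  +E: nom +31.600 → Σnom=-69.560; wc +0.400/-0.445 → slack +0.810/-1.045; half-tol=0.422, Σhalf²=0.262631
Nominal = -69.560. Worst-case = [-69.560 - 1.045, -69.560 + 0.810] = [-70.605, -68.750]. RSS = √0.262631 = 0.512.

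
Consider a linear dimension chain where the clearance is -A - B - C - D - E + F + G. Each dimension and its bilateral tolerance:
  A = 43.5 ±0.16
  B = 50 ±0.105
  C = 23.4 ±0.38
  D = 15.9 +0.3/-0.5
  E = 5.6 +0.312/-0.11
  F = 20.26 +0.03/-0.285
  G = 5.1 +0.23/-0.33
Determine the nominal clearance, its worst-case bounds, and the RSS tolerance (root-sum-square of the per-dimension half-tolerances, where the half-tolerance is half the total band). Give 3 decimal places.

Stack each dimension's contribution:
  -A: nom -43.500 → Σnom=-43.500; wc +0.160/-0.160 → slack +0.160/-0.160; half-tol=0.160, Σhalf²=0.025600
  -B: nom -50.000 → Σnom=-93.500; wc +0.105/-0.105 → slack +0.265/-0.265; half-tol=0.105, Σhalf²=0.036625
  -C: nom -23.400 → Σnom=-116.900; wc +0.380/-0.380 → slack +0.645/-0.645; half-tol=0.380, Σhalf²=0.181025
  -D: nom -15.900 → Σnom=-132.800; wc +0.500/-0.300 → slack +1.145/-0.945; half-tol=0.400, Σhalf²=0.341025
  -E: nom -5.600 → Σnom=-138.400; wc +0.110/-0.312 → slack +1.255/-1.257; half-tol=0.211, Σhalf²=0.385546
  +F: nom +20.260 → Σnom=-118.140; wc +0.030/-0.285 → slack +1.285/-1.542; half-tol=0.157, Σhalf²=0.410352
  +G: nom +5.100 → Σnom=-113.040; wc +0.230/-0.330 → slack +1.515/-1.872; half-tol=0.280, Σhalf²=0.488752
Nominal = -113.040. Worst-case = [-113.040 - 1.872, -113.040 + 1.515] = [-114.912, -111.525]. RSS = √0.488752 = 0.699.

nominal=-113.040 wc=[-114.912,-111.525] rss=0.699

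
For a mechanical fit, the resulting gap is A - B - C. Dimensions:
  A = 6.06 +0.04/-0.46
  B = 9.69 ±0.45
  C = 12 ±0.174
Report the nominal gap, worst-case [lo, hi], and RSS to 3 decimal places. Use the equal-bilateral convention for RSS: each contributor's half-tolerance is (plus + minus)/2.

Stack each dimension's contribution:
  +A: nom +6.060 → Σnom=6.060; wc +0.040/-0.460 → slack +0.040/-0.460; half-tol=0.250, Σhalf²=0.062500
  -B: nom -9.690 → Σnom=-3.630; wc +0.450/-0.450 → slack +0.490/-0.910; half-tol=0.450, Σhalf²=0.265000
  -C: nom -12.000 → Σnom=-15.630; wc +0.174/-0.174 → slack +0.664/-1.084; half-tol=0.174, Σhalf²=0.295276
Nominal = -15.630. Worst-case = [-15.630 - 1.084, -15.630 + 0.664] = [-16.714, -14.966]. RSS = √0.295276 = 0.543.

nominal=-15.630 wc=[-16.714,-14.966] rss=0.543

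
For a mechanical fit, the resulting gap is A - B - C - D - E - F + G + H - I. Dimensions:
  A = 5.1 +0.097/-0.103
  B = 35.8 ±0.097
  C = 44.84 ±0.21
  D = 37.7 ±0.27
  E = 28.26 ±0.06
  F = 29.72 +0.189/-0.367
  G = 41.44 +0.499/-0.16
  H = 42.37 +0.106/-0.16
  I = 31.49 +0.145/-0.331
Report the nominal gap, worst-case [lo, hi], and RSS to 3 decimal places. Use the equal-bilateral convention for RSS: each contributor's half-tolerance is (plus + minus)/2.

Stack each dimension's contribution:
  +A: nom +5.100 → Σnom=5.100; wc +0.097/-0.103 → slack +0.097/-0.103; half-tol=0.100, Σhalf²=0.010000
  -B: nom -35.800 → Σnom=-30.700; wc +0.097/-0.097 → slack +0.194/-0.200; half-tol=0.097, Σhalf²=0.019409
  -C: nom -44.840 → Σnom=-75.540; wc +0.210/-0.210 → slack +0.404/-0.410; half-tol=0.210, Σhalf²=0.063509
  -D: nom -37.700 → Σnom=-113.240; wc +0.270/-0.270 → slack +0.674/-0.680; half-tol=0.270, Σhalf²=0.136409
  -E: nom -28.260 → Σnom=-141.500; wc +0.060/-0.060 → slack +0.734/-0.740; half-tol=0.060, Σhalf²=0.140009
  -F: nom -29.720 → Σnom=-171.220; wc +0.367/-0.189 → slack +1.101/-0.929; half-tol=0.278, Σhalf²=0.217293
  +G: nom +41.440 → Σnom=-129.780; wc +0.499/-0.160 → slack +1.600/-1.089; half-tol=0.330, Σhalf²=0.325863
  +H: nom +42.370 → Σnom=-87.410; wc +0.106/-0.160 → slack +1.706/-1.249; half-tol=0.133, Σhalf²=0.343552
  -I: nom -31.490 → Σnom=-118.900; wc +0.331/-0.145 → slack +2.037/-1.394; half-tol=0.238, Σhalf²=0.400196
Nominal = -118.900. Worst-case = [-118.900 - 1.394, -118.900 + 2.037] = [-120.294, -116.863]. RSS = √0.400196 = 0.633.

nominal=-118.900 wc=[-120.294,-116.863] rss=0.633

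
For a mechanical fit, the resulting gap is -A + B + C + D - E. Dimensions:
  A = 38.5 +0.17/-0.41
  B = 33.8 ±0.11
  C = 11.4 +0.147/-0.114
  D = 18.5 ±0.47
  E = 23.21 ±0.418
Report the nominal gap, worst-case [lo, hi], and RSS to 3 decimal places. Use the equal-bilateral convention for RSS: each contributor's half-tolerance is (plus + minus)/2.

nominal=1.990 wc=[0.708,3.545] rss=0.713

Stack each dimension's contribution:
  -A: nom -38.500 → Σnom=-38.500; wc +0.410/-0.170 → slack +0.410/-0.170; half-tol=0.290, Σhalf²=0.084100
  +B: nom +33.800 → Σnom=-4.700; wc +0.110/-0.110 → slack +0.520/-0.280; half-tol=0.110, Σhalf²=0.096200
  +C: nom +11.400 → Σnom=6.700; wc +0.147/-0.114 → slack +0.667/-0.394; half-tol=0.131, Σhalf²=0.113230
  +D: nom +18.500 → Σnom=25.200; wc +0.470/-0.470 → slack +1.137/-0.864; half-tol=0.470, Σhalf²=0.334130
  -E: nom -23.210 → Σnom=1.990; wc +0.418/-0.418 → slack +1.555/-1.282; half-tol=0.418, Σhalf²=0.508854
Nominal = 1.990. Worst-case = [1.990 - 1.282, 1.990 + 1.555] = [0.708, 3.545]. RSS = √0.508854 = 0.713.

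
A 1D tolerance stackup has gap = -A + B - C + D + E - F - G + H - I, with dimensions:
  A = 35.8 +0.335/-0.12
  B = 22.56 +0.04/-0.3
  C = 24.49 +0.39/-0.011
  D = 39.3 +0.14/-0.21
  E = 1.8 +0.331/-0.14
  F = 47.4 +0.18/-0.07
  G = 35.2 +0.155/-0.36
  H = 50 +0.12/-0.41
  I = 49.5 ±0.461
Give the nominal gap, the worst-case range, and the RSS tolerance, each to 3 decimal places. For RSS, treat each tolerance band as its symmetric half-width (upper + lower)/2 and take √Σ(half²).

Stack each dimension's contribution:
  -A: nom -35.800 → Σnom=-35.800; wc +0.120/-0.335 → slack +0.120/-0.335; half-tol=0.228, Σhalf²=0.051756
  +B: nom +22.560 → Σnom=-13.240; wc +0.040/-0.300 → slack +0.160/-0.635; half-tol=0.170, Σhalf²=0.080656
  -C: nom -24.490 → Σnom=-37.730; wc +0.011/-0.390 → slack +0.171/-1.025; half-tol=0.201, Σhalf²=0.120857
  +D: nom +39.300 → Σnom=1.570; wc +0.140/-0.210 → slack +0.311/-1.235; half-tol=0.175, Σhalf²=0.151481
  +E: nom +1.800 → Σnom=3.370; wc +0.331/-0.140 → slack +0.642/-1.375; half-tol=0.236, Σhalf²=0.206942
  -F: nom -47.400 → Σnom=-44.030; wc +0.070/-0.180 → slack +0.712/-1.555; half-tol=0.125, Σhalf²=0.222567
  -G: nom -35.200 → Σnom=-79.230; wc +0.360/-0.155 → slack +1.072/-1.710; half-tol=0.258, Σhalf²=0.288873
  +H: nom +50.000 → Σnom=-29.230; wc +0.120/-0.410 → slack +1.192/-2.120; half-tol=0.265, Σhalf²=0.359098
  -I: nom -49.500 → Σnom=-78.730; wc +0.461/-0.461 → slack +1.653/-2.581; half-tol=0.461, Σhalf²=0.571619
Nominal = -78.730. Worst-case = [-78.730 - 2.581, -78.730 + 1.653] = [-81.311, -77.077]. RSS = √0.571619 = 0.756.

nominal=-78.730 wc=[-81.311,-77.077] rss=0.756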